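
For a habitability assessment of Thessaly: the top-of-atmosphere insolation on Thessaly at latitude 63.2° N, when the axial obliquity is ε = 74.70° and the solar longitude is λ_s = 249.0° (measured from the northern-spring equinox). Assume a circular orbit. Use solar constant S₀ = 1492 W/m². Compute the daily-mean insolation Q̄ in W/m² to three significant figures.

Q̄ ≈ 0.00 W/m²

Solar declination: sin δ = sin ε · sin λ_s = sin 74.70° × sin 249.0° = -0.90049, so δ = -64.223°.
cos H₀ = −tan(+63.2°) tan(-64.223°) = 4.0993 ≥ 1 ⇒ polar night, H₀ = 0 and Q̄ = 0.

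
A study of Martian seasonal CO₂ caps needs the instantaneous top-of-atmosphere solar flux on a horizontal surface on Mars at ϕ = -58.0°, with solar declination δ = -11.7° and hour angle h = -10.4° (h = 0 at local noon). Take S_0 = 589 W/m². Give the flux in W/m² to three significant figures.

402 W/m²

cos θ_z = sin ϕ sin δ + cos ϕ cos δ cos h = 0.171973 + 0.510384 = 0.682357.
Flux = S_0 · cos θ_z = 589 × 0.682357 = 401.9 W/m².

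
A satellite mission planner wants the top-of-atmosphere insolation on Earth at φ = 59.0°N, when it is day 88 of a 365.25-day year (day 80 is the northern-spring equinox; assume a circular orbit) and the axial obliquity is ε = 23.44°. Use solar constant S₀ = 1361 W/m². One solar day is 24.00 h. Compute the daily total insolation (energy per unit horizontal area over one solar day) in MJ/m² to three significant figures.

22.1 MJ/m²

Solar longitude: λ_s = 360° × (88 − 80)/365.25 = 7.885°.
sin δ = sin 23.44° × sin 7.885° = 0.05457, so δ = +3.128°.
cos H₀ = −tan(+59.0°) tan(+3.128°) = -0.0910, H₀ = 1.6619 rad.
Bracket: H₀ sin φ sin δ + cos φ cos δ sin H₀ = 1.6619×0.85717×0.05457 + 0.51504×0.99851×0.99585 = 0.077737 + 0.512138 = 0.589875.
Q̄ = (S₀/π) × [bracket] = (1361/π) × 0.589875 = 255.55 W/m².
Daily total = Q̄ × 24.00 h × 3600 s/h = 255.55 × 24.00 × 3600 / 10⁶ = 22.08 MJ/m².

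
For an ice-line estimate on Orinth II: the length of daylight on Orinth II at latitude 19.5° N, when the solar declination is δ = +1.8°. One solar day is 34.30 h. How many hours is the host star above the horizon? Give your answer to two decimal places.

17.27 h

cos H₀ = −tan φ · tan δ = −tan(+19.5°) × tan(+1.800°) = -0.0111, so H₀ = 1.5819 rad = 90.64°.
Daylight = 2H₀/(2π) × 34.30 h = (1.5819/π) × 34.30 = 17.27 h.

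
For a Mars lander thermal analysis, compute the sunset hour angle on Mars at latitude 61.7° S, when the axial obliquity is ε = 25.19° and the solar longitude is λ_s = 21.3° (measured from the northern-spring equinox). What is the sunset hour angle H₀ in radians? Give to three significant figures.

Solar declination: sin δ = sin ε · sin λ_s = sin 25.19° × sin 21.3° = 0.15461, so δ = +8.894°.
cos H₀ = −tan φ · tan δ = −tan(-61.7°) × tan(+8.894°) = 0.2906, so H₀ = 1.2759 rad = 73.10°.

H₀ = 1.28 rad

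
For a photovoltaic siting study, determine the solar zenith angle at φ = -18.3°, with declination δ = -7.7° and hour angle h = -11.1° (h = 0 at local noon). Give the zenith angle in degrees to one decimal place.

θ_z = 15.1°

cos θ_z = sin φ sin δ + cos φ cos δ cos h = 0.042071 + 0.923264 = 0.965335.
θ_z = arccos(0.965335) = 15.1°.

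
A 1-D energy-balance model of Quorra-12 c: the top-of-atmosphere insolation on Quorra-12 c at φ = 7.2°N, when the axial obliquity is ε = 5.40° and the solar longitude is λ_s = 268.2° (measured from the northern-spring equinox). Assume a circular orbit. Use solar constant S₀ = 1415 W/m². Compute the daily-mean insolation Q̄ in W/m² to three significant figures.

Solar declination: sin δ = sin ε · sin λ_s = sin 5.40° × sin 268.2° = -0.09406, so δ = -5.397°.
cos H₀ = −tan(+7.2°) tan(-5.397°) = 0.0119, H₀ = 1.5589 rad.
Bracket: H₀ sin φ sin δ + cos φ cos δ sin H₀ = 1.5589×0.12533×-0.09406 + 0.99211×0.99557×0.99993 = -0.018377 + 0.987646 = 0.969269.
Q̄ = (S₀/π) × [bracket] = (1415/π) × 0.969269 = 436.6 W/m².

Q̄ ≈ 437 W/m²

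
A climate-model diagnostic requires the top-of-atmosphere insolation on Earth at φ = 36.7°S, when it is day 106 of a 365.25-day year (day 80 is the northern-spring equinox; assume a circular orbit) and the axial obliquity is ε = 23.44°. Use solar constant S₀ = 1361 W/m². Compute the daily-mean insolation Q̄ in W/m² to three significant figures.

Solar longitude: λ_s = 360° × (106 − 80)/365.25 = 25.626°.
sin δ = sin 23.44° × sin 25.626° = 0.17204, so δ = +9.907°.
cos H₀ = −tan(-36.7°) tan(+9.907°) = 0.1302, H₀ = 1.4402 rad.
Bracket: H₀ sin φ sin δ + cos φ cos δ sin H₀ = 1.4402×-0.59763×0.17204 + 0.80178×0.98509×0.99149 = -0.148076 + 0.783104 = 0.635028.
Q̄ = (S₀/π) × [bracket] = (1361/π) × 0.635028 = 275.1 W/m².

Q̄ ≈ 275 W/m²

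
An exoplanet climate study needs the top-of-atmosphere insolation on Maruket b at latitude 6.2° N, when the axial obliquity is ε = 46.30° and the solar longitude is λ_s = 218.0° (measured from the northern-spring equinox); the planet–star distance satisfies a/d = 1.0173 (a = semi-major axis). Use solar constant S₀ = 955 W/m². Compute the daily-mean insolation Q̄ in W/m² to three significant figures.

Solar declination: sin δ = sin ε · sin λ_s = sin 46.30° × sin 218.0° = -0.44510, so δ = -26.430°.
cos H₀ = −tan(+6.2°) tan(-26.430°) = 0.0540, H₀ = 1.5168 rad.
Bracket: H₀ sin φ sin δ + cos φ cos δ sin H₀ = 1.5168×0.10800×-0.44510 + 0.99415×0.89548×0.99854 = -0.072914 + 0.888942 = 0.816028.
Inverse-square distance factor (a/d)² = 1.0173² = 1.034899.
Q̄ = (S₀/π) × 1.034899 × [bracket] = (955/π) × 1.034899 × 0.816028 = 256.7 W/m².

Q̄ ≈ 257 W/m²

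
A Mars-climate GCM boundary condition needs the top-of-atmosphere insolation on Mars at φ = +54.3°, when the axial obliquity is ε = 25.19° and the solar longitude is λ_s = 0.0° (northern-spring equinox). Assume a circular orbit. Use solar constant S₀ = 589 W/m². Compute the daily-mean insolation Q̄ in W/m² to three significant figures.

Solar declination: sin δ = sin ε · sin λ_s = sin 25.19° × sin 0.0° = 0.00000, so δ = +0.000°.
cos H₀ = −tan(+54.3°) tan(+0.000°) = -0.0000, H₀ = 1.5708 rad.
Bracket: H₀ sin φ sin δ + cos φ cos δ sin H₀ = 1.5708×0.81208×0.00000 + 0.58354×1.00000×1.00000 = 0.000000 + 0.583540 = 0.583540.
Q̄ = (S₀/π) × [bracket] = (589/π) × 0.583540 = 109.4 W/m².

Q̄ ≈ 109 W/m²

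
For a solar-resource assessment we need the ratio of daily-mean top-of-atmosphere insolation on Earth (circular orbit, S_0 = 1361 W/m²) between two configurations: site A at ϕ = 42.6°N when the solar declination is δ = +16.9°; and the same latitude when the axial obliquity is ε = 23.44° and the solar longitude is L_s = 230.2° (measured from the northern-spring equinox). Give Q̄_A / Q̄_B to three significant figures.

— Configuration A (ϕ=+42.6°):
cos h₀ = −tan(+42.6°) tan(+16.900°) = -0.2794, h₀ = 1.8539 rad.
Bracket: h₀ sin ϕ sin δ + cos ϕ cos δ sin h₀ = 1.8539×0.67688×0.29070 + 0.73610×0.95681×0.96018 = 0.364790 + 0.676262 = 1.041052.
Q̄ = (S_0/π) × [bracket] = (1361/π) × 1.041052 = 451.00 W/m².
— Configuration B (ϕ=+42.6°):
Solar declination: sin δ = sin ε · sin L_s = sin 23.44° × sin 230.2° = -0.30561, so δ = -17.795°.
cos h₀ = −tan(+42.6°) tan(-17.795°) = 0.2951, h₀ = 1.2712 rad.
Bracket: h₀ sin ϕ sin δ + cos ϕ cos δ sin h₀ = 1.2712×0.67688×-0.30561 + 0.73610×0.95216×0.95545 = -0.262962 + 0.669661 = 0.406699.
Q̄ = (S_0/π) × [bracket] = (1361/π) × 0.406699 = 176.19 W/m².
Ratio Q̄_A / Q̄_B = 451.00 / 176.19 = 2.560.

Q̄_A / Q̄_B ≈ 2.56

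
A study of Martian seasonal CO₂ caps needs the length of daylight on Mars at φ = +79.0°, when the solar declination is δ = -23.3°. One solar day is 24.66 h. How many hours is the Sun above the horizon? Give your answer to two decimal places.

0.00 h

cos H₀ = −tan φ · tan δ = 2.2156 ≥ 1, so the Sun never rises (polar night) and H₀ = 0.
Daylight = 2H₀/(2π) × 24.66 h = (0.0000/π) × 24.66 = 0.00 h.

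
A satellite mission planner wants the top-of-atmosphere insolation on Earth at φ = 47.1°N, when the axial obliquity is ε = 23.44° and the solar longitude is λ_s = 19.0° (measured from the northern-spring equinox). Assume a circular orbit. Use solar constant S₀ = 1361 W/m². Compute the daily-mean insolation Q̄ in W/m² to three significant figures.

Q̄ ≈ 360 W/m²

Solar declination: sin δ = sin ε · sin λ_s = sin 23.44° × sin 19.0° = 0.12951, so δ = +7.441°.
cos H₀ = −tan(+47.1°) tan(+7.441°) = -0.1406, H₀ = 1.7118 rad.
Bracket: H₀ sin φ sin δ + cos φ cos δ sin H₀ = 1.7118×0.73254×0.12951 + 0.68072×0.99158×0.99007 = 0.162401 + 0.668286 = 0.830687.
Q̄ = (S₀/π) × [bracket] = (1361/π) × 0.830687 = 359.9 W/m².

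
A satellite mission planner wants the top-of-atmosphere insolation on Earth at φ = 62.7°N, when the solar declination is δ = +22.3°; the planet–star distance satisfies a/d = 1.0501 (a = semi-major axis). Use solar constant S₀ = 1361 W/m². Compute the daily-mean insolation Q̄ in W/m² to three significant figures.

cos H₀ = −tan(+62.7°) tan(+22.300°) = -0.7946, H₀ = 2.4892 rad.
Bracket: H₀ sin φ sin δ + cos φ cos δ sin H₀ = 2.4892×0.88862×0.37946 + 0.45865×0.92521×0.60712 = 0.839348 + 0.257630 = 1.096978.
Inverse-square distance factor (a/d)² = 1.0501² = 1.102710.
Q̄ = (S₀/π) × 1.102710 × [bracket] = (1361/π) × 1.102710 × 1.096978 = 524.0 W/m².

Q̄ ≈ 524 W/m²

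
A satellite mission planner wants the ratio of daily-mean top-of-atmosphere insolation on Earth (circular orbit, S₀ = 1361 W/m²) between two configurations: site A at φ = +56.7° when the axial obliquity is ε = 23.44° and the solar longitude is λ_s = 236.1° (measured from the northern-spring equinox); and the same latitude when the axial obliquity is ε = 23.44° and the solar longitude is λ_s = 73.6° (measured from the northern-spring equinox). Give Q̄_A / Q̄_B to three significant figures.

— Configuration A (φ=+56.7°):
Solar declination: sin δ = sin ε · sin λ_s = sin 23.44° × sin 236.1° = -0.33017, so δ = -19.279°.
cos H₀ = −tan(+56.7°) tan(-19.279°) = 0.5325, H₀ = 1.0092 rad.
Bracket: H₀ sin φ sin δ + cos φ cos δ sin H₀ = 1.0092×0.83581×-0.33017 + 0.54902×0.94392×0.84643 = -0.278498 + 0.438646 = 0.160148.
Q̄ = (S₀/π) × [bracket] = (1361/π) × 0.160148 = 69.379 W/m².
— Configuration B (φ=+56.7°):
Solar declination: sin δ = sin ε · sin λ_s = sin 23.44° × sin 73.6° = 0.38160, so δ = +22.433°.
cos H₀ = −tan(+56.7°) tan(+22.433°) = -0.6285, H₀ = 2.2504 rad.
Bracket: H₀ sin φ sin δ + cos φ cos δ sin H₀ = 2.2504×0.83581×0.38160 + 0.54902×0.92433×0.77781 = 0.717754 + 0.394720 = 1.112474.
Q̄ = (S₀/π) × [bracket] = (1361/π) × 1.112474 = 481.95 W/m².
Ratio Q̄_A / Q̄_B = 69.379 / 481.95 = 0.1440.

Q̄_A / Q̄_B ≈ 0.144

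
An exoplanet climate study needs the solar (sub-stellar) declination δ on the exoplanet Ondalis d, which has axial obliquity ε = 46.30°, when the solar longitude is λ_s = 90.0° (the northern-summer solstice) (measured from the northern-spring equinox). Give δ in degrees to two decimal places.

sin δ = sin ε · sin λ_s = sin 46.30° × sin 90.0° = 0.722967.
δ = arcsin(0.722967) = +46.30°.

δ = +46.30°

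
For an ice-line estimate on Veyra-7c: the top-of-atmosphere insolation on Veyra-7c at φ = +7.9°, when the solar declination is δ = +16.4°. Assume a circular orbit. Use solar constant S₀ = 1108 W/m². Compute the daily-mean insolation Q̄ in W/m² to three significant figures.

Q̄ ≈ 357 W/m²

cos H₀ = −tan(+7.9°) tan(+16.400°) = -0.0408, H₀ = 1.6116 rad.
Bracket: H₀ sin φ sin δ + cos φ cos δ sin H₀ = 1.6116×0.13744×0.28234 + 0.99051×0.95931×0.99917 = 0.062538 + 0.949417 = 1.011955.
Q̄ = (S₀/π) × [bracket] = (1108/π) × 1.011955 = 356.9 W/m².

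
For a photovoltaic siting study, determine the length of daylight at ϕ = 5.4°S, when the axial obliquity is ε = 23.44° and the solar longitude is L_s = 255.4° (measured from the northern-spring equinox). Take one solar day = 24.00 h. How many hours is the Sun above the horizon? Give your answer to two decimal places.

12.30 h

Solar declination: sin δ = sin ε · sin L_s = sin 23.44° × sin 255.4° = -0.38494, so δ = -22.640°.
cos h₀ = −tan ϕ · tan δ = −tan(-5.4°) × tan(-22.640°) = -0.0394, so h₀ = 1.6102 rad = 92.26°.
Daylight = 2h₀/(2π) × 24.00 h = (1.6102/π) × 24.00 = 12.30 h.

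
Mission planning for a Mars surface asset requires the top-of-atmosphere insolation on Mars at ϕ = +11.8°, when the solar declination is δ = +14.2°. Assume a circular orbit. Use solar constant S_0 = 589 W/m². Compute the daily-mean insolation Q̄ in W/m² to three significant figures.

Q̄ ≈ 193 W/m²

cos h₀ = −tan(+11.8°) tan(+14.200°) = -0.0529, h₀ = 1.6237 rad.
Bracket: h₀ sin ϕ sin δ + cos ϕ cos δ sin h₀ = 1.6237×0.20450×0.24531 + 0.97887×0.96945×0.99860 = 0.081454 + 0.947637 = 1.029091.
Q̄ = (S_0/π) × [bracket] = (589/π) × 1.029091 = 192.9 W/m².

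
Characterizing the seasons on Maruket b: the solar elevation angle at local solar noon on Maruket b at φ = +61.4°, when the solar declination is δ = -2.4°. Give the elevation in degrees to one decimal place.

26.2°

At local noon the hour angle is zero, so the zenith angle equals |φ − δ| = |+61.4° − (-2.400°)| = 63.800°.
Elevation = 90° − 63.800° = 26.2°.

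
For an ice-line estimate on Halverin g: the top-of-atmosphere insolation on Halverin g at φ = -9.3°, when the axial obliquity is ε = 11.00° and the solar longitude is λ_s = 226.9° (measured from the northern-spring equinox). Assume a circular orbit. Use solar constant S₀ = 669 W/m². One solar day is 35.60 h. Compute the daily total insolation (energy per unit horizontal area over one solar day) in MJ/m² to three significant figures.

Solar declination: sin δ = sin ε · sin λ_s = sin 11.00° × sin 226.9° = -0.13932, so δ = -8.009°.
cos H₀ = −tan(-9.3°) tan(-8.009°) = -0.0230, H₀ = 1.5938 rad.
Bracket: H₀ sin φ sin δ + cos φ cos δ sin H₀ = 1.5938×-0.16160×-0.13932 + 0.98686×0.99025×0.99973 = 0.035883 + 0.976974 = 1.012857.
Q̄ = (S₀/π) × [bracket] = (669/π) × 1.012857 = 215.69 W/m².
Daily total = Q̄ × 35.60 h × 3600 s/h = 215.69 × 35.60 × 3600 / 10⁶ = 27.64 MJ/m².

27.6 MJ/m²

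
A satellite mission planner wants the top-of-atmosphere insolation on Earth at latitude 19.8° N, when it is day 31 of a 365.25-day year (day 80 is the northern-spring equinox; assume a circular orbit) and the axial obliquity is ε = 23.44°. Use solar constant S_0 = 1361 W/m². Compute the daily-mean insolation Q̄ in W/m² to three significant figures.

Solar longitude: L_s = 360° × (31 − 80)/365.25 = -48.296°, i.e. -48.296° + 360° = 311.704°.
sin δ = sin 23.44° × sin 311.704° = -0.29698, so δ = -17.277°.
cos h₀ = −tan(+19.8°) tan(-17.277°) = 0.1120, h₀ = 1.4586 rad.
Bracket: h₀ sin ϕ sin δ + cos ϕ cos δ sin h₀ = 1.4586×0.33874×-0.29698 + 0.94088×0.95488×0.99371 = -0.146734 + 0.892776 = 0.746042.
Q̄ = (S_0/π) × [bracket] = (1361/π) × 0.746042 = 323.2 W/m².

Q̄ ≈ 323 W/m²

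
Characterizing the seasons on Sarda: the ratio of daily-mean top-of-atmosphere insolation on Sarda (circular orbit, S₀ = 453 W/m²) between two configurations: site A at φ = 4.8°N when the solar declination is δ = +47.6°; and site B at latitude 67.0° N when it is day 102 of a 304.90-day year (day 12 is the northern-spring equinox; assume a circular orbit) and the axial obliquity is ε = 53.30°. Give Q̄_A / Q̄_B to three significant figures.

— Configuration A (φ=+4.8°):
cos H₀ = −tan(+4.8°) tan(+47.600°) = -0.0920, H₀ = 1.6629 rad.
Bracket: H₀ sin φ sin δ + cos φ cos δ sin H₀ = 1.6629×0.08368×0.73846 + 0.99649×0.67430×0.99576 = 0.102758 + 0.669084 = 0.771842.
Q̄ = (S₀/π) × [bracket] = (453/π) × 0.771842 = 111.30 W/m².
— Configuration B (φ=+67.0°):
Solar longitude: λ_s = 360° × (102 − 12)/304.90 = 106.264°.
sin δ = sin 53.30° × sin 106.264° = 0.76969, so δ = +50.326°.
cos H₀ = −tan(+67.0°) tan(+50.326°) = -2.8403 ≤ −1 ⇒ polar day, H₀ = π.
Bracket: H₀ sin φ sin δ + cos φ cos δ sin H₀ = 3.1416×0.92050×0.76969 + 0.39073×0.63842×0.00000 = 2.225822 + 0.000000 = 2.225822.
Q̄ = (S₀/π) × [bracket] = (453/π) × 2.225822 = 320.95 W/m².
Ratio Q̄_A / Q̄_B = 111.30 / 320.95 = 0.3468.

Q̄_A / Q̄_B ≈ 0.347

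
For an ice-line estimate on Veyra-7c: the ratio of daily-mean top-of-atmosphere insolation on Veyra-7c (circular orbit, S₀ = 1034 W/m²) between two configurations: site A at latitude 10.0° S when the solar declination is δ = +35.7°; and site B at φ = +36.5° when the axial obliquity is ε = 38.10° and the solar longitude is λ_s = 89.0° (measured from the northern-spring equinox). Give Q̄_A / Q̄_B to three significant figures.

Q̄_A / Q̄_B ≈ 0.491

— Configuration A (φ=-10.0°):
cos H₀ = −tan(-10.0°) tan(+35.700°) = 0.1267, H₀ = 1.4438 rad.
Bracket: H₀ sin φ sin δ + cos φ cos δ sin H₀ = 1.4438×-0.17365×0.58354 + 0.98481×0.81208×0.99194 = -0.146303 + 0.793299 = 0.646996.
Q̄ = (S₀/π) × [bracket] = (1034/π) × 0.646996 = 212.95 W/m².
— Configuration B (φ=+36.5°):
Solar declination: sin δ = sin ε · sin λ_s = sin 38.10° × sin 89.0° = 0.61694, so δ = +38.093°.
cos H₀ = −tan(+36.5°) tan(+38.093°) = -0.5801, H₀ = 2.1896 rad.
Bracket: H₀ sin φ sin δ + cos φ cos δ sin H₀ = 2.1896×0.59482×0.61694 + 0.80386×0.78701×0.81457 = 0.803514 + 0.515334 = 1.318848.
Q̄ = (S₀/π) × [bracket] = (1034/π) × 1.318848 = 434.08 W/m².
Ratio Q̄_A / Q̄_B = 212.95 / 434.08 = 0.4906.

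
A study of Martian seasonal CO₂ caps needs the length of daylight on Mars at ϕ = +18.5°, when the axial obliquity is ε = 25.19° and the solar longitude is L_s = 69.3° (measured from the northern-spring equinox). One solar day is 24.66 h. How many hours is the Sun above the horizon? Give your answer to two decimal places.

13.47 h

Solar declination: sin δ = sin ε · sin L_s = sin 25.19° × sin 69.3° = 0.39814, so δ = +23.462°.
cos h₀ = −tan ϕ · tan δ = −tan(+18.5°) × tan(+23.462°) = -0.1452, so h₀ = 1.7165 rad = 98.35°.
Daylight = 2h₀/(2π) × 24.66 h = (1.7165/π) × 24.66 = 13.47 h.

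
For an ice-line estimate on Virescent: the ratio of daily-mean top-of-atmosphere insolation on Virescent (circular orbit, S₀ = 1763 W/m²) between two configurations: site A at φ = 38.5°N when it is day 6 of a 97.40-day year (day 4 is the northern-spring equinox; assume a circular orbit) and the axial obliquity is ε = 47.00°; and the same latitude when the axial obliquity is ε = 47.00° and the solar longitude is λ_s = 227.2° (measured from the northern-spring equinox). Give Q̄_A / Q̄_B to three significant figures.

— Configuration A (φ=+38.5°):
Solar longitude: λ_s = 360° × (6 − 4)/97.40 = 7.392°.
sin δ = sin 47.00° × sin 7.392° = 0.09410, so δ = +5.399°.
cos H₀ = −tan(+38.5°) tan(+5.399°) = -0.0752, H₀ = 1.6460 rad.
Bracket: H₀ sin φ sin δ + cos φ cos δ sin H₀ = 1.6460×0.62251×0.09410 + 0.78261×0.99556×0.99717 = 0.096420 + 0.776930 = 0.873350.
Q̄ = (S₀/π) × [bracket] = (1763/π) × 0.873350 = 490.11 W/m².
— Configuration B (φ=+38.5°):
Solar declination: sin δ = sin ε · sin λ_s = sin 47.00° × sin 227.2° = -0.53662, so δ = -32.454°.
cos H₀ = −tan(+38.5°) tan(-32.454°) = 0.5058, H₀ = 1.0404 rad.
Bracket: H₀ sin φ sin δ + cos φ cos δ sin H₀ = 1.0404×0.62251×-0.53662 + 0.78261×0.84383×0.86263 = -0.347547 + 0.569672 = 0.222125.
Q̄ = (S₀/π) × [bracket] = (1763/π) × 0.222125 = 124.65 W/m².
Ratio Q̄_A / Q̄_B = 490.11 / 124.65 = 3.932.

Q̄_A / Q̄_B ≈ 3.93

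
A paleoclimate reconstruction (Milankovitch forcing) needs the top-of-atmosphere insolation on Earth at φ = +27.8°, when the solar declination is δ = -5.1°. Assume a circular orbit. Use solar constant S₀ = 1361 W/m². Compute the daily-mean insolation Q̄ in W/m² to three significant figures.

cos H₀ = −tan(+27.8°) tan(-5.100°) = 0.0471, H₀ = 1.5237 rad.
Bracket: H₀ sin φ sin δ + cos φ cos δ sin H₀ = 1.5237×0.46639×-0.08889 + 0.88458×0.99604×0.99889 = -0.063169 + 0.880099 = 0.816930.
Q̄ = (S₀/π) × [bracket] = (1361/π) × 0.816930 = 353.9 W/m².

Q̄ ≈ 354 W/m²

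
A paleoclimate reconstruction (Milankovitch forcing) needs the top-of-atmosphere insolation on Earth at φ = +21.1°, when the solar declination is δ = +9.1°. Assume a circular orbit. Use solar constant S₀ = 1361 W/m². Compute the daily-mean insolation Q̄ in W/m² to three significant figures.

Q̄ ≈ 439 W/m²

cos H₀ = −tan(+21.1°) tan(+9.100°) = -0.0618, H₀ = 1.6326 rad.
Bracket: H₀ sin φ sin δ + cos φ cos δ sin H₀ = 1.6326×0.36000×0.15816 + 0.93295×0.98741×0.99809 = 0.092956 + 0.919445 = 1.012401.
Q̄ = (S₀/π) × [bracket] = (1361/π) × 1.012401 = 438.6 W/m².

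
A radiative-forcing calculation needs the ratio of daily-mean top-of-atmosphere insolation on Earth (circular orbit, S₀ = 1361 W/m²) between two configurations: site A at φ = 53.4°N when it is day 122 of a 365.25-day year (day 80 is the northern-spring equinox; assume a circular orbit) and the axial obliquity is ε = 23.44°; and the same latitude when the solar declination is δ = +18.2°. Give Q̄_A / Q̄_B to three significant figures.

— Configuration A (φ=+53.4°):
Solar longitude: λ_s = 360° × (122 − 80)/365.25 = 41.396°.
sin δ = sin 23.44° × sin 41.396° = 0.26304, so δ = +15.251°.
cos H₀ = −tan(+53.4°) tan(+15.251°) = -0.3671, H₀ = 1.9467 rad.
Bracket: H₀ sin φ sin δ + cos φ cos δ sin H₀ = 1.9467×0.80282×0.26304 + 0.59622×0.96478×0.93018 = 0.411092 + 0.535059 = 0.946151.
Q̄ = (S₀/π) × [bracket] = (1361/π) × 0.946151 = 409.89 W/m².
— Configuration B (φ=+53.4°):
cos H₀ = −tan(+53.4°) tan(+18.200°) = -0.4427, H₀ = 2.0294 rad.
Bracket: H₀ sin φ sin δ + cos φ cos δ sin H₀ = 2.0294×0.80282×0.31233 + 0.59622×0.94997×0.89667 = 0.508861 + 0.507866 = 1.016727.
Q̄ = (S₀/π) × [bracket] = (1361/π) × 1.016727 = 440.47 W/m².
Ratio Q̄_A / Q̄_B = 409.89 / 440.47 = 0.9306.

Q̄_A / Q̄_B ≈ 0.931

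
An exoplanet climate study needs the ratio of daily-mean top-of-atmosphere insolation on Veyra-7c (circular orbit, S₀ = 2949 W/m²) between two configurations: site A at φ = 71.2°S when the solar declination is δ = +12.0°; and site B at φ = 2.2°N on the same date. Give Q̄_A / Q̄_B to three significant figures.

— Configuration A (φ=-71.2°):
cos H₀ = −tan(-71.2°) tan(+12.000°) = 0.6244, H₀ = 0.8965 rad.
Bracket: H₀ sin φ sin δ + cos φ cos δ sin H₀ = 0.8965×-0.94665×0.20791 + 0.32227×0.97815×0.78112 = -0.176447 + 0.246231 = 0.069784.
Q̄ = (S₀/π) × [bracket] = (2949/π) × 0.069784 = 65.506 W/m².
— Configuration B (φ=+2.2°):
cos H₀ = −tan(+2.2°) tan(+12.000°) = -0.0082, H₀ = 1.5790 rad.
Bracket: H₀ sin φ sin δ + cos φ cos δ sin H₀ = 1.5790×0.03839×0.20791 + 0.99926×0.97815×0.99997 = 0.012603 + 0.977397 = 0.990000.
Q̄ = (S₀/π) × [bracket] = (2949/π) × 0.990000 = 929.31 W/m².
Ratio Q̄_A / Q̄_B = 65.506 / 929.31 = 0.07049.

Q̄_A / Q̄_B ≈ 0.0705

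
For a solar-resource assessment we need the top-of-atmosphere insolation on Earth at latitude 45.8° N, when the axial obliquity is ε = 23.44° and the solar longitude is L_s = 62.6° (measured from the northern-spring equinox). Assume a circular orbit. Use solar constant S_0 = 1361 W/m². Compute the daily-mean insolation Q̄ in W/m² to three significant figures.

Q̄ ≈ 476 W/m²

Solar declination: sin δ = sin ε · sin L_s = sin 23.44° × sin 62.6° = 0.35316, so δ = +20.681°.
cos h₀ = −tan(+45.8°) tan(+20.681°) = -0.3882, h₀ = 1.9695 rad.
Bracket: h₀ sin ϕ sin δ + cos ϕ cos δ sin h₀ = 1.9695×0.71691×0.35316 + 0.69717×0.93556×0.92158 = 0.498646 + 0.601095 = 1.099741.
Q̄ = (S_0/π) × [bracket] = (1361/π) × 1.099741 = 476.4 W/m².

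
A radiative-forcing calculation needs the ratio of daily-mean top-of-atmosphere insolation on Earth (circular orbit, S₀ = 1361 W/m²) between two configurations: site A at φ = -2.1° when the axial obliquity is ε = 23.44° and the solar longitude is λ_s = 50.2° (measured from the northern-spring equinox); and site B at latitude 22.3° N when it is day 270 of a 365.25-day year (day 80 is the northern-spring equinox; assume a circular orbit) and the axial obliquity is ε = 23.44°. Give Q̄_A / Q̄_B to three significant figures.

Q̄_A / Q̄_B ≈ 1.04

— Configuration A (φ=-2.1°):
Solar declination: sin δ = sin ε · sin λ_s = sin 23.44° × sin 50.2° = 0.30561, so δ = +17.795°.
cos H₀ = −tan(-2.1°) tan(+17.795°) = 0.0118, H₀ = 1.5590 rad.
Bracket: H₀ sin φ sin δ + cos φ cos δ sin H₀ = 1.5590×-0.03664×0.30561 + 0.99933×0.95216×0.99993 = -0.017457 + 0.951455 = 0.933998.
Q̄ = (S₀/π) × [bracket] = (1361/π) × 0.933998 = 404.63 W/m².
— Configuration B (φ=+22.3°):
Solar longitude: λ_s = 360° × (270 − 80)/365.25 = 187.269°.
sin δ = sin 23.44° × sin 187.269° = -0.05033, so δ = -2.885°.
cos H₀ = −tan(+22.3°) tan(-2.885°) = 0.0207, H₀ = 1.5501 rad.
Bracket: H₀ sin φ sin δ + cos φ cos δ sin H₀ = 1.5501×0.37946×-0.05033 + 0.92521×0.99873×0.99979 = -0.029604 + 0.923841 = 0.894237.
Q̄ = (S₀/π) × [bracket] = (1361/π) × 0.894237 = 387.40 W/m².
Ratio Q̄_A / Q̄_B = 404.63 / 387.40 = 1.044.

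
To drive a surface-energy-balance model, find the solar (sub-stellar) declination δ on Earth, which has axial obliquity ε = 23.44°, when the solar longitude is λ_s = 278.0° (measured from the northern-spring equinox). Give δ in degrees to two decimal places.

sin δ = sin ε · sin λ_s = sin 23.44° × sin 278.0° = -0.393917.
δ = arcsin(-0.393917) = -23.20°.

δ = -23.20°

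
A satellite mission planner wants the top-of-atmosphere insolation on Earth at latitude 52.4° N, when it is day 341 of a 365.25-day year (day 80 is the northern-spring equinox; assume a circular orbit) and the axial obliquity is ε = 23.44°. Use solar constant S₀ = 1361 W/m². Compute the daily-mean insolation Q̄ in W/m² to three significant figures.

Solar longitude: λ_s = 360° × (341 − 80)/365.25 = 257.248°.
sin δ = sin 23.44° × sin 257.248° = -0.38798, so δ = -22.829°.
cos H₀ = −tan(+52.4°) tan(-22.829°) = 0.5466, H₀ = 0.9925 rad.
Bracket: H₀ sin φ sin δ + cos φ cos δ sin H₀ = 0.9925×0.79229×-0.38798 + 0.61015×0.92167×0.83738 = -0.305087 + 0.470906 = 0.165819.
Q̄ = (S₀/π) × [bracket] = (1361/π) × 0.165819 = 71.84 W/m².

Q̄ ≈ 71.8 W/m²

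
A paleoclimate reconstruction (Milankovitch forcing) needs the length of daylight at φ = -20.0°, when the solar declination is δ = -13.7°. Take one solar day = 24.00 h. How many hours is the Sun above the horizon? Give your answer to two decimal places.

12.68 h

cos H₀ = −tan φ · tan δ = −tan(-20.0°) × tan(-13.700°) = -0.0887, so H₀ = 1.6596 rad = 95.09°.
Daylight = 2H₀/(2π) × 24.00 h = (1.6596/π) × 24.00 = 12.68 h.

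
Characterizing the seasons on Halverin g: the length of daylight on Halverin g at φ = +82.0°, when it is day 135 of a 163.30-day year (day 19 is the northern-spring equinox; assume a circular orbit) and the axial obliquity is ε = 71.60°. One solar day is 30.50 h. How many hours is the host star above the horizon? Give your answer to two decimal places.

Solar longitude: λ_s = 360° × (135 − 19)/163.30 = 255.726°.
sin δ = sin 71.60° × sin 255.726° = -0.91958, so δ = -66.865°.
cos H₀ = −tan φ · tan δ = 16.6534 ≥ 1, so the host star never rises (polar night) and H₀ = 0.
Daylight = 2H₀/(2π) × 30.50 h = (0.0000/π) × 30.50 = 0.00 h.

0.00 h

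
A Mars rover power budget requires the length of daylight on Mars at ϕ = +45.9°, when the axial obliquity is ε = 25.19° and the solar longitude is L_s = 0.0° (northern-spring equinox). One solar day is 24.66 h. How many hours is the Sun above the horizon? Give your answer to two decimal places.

Solar declination: sin δ = sin ε · sin L_s = sin 25.19° × sin 0.0° = 0.00000, so δ = +0.000°.
cos h₀ = −tan ϕ · tan δ = −tan(+45.9°) × tan(+0.000°) = -0.0000, so h₀ = 1.5708 rad = 90.00°.
Daylight = 2h₀/(2π) × 24.66 h = (1.5708/π) × 24.66 = 12.33 h.

12.33 h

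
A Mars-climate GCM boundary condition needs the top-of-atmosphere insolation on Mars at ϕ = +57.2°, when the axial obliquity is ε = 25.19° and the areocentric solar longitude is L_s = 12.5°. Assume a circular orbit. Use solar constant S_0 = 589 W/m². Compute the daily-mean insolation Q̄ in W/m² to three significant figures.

sin δ = sin 25.19° × sin 12.5° = 0.09212, so δ = +5.286°.
cos h₀ = −tan(+57.2°) tan(+5.286°) = -0.1436, h₀ = 1.7148 rad.
Bracket: h₀ sin ϕ sin δ + cos ϕ cos δ sin h₀ = 1.7148×0.84057×0.09212 + 0.54171×0.99575×0.98964 = 0.132783 + 0.533819 = 0.666602.
Q̄ = (S_0/π) × [bracket] = (589/π) × 0.666602 = 125.0 W/m².

Q̄ ≈ 125 W/m²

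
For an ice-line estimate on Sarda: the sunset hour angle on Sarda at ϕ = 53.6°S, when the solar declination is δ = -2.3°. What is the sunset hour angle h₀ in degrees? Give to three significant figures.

h₀ = 93.1°

cos h₀ = −tan ϕ · tan δ = −tan(-53.6°) × tan(-2.300°) = -0.0545, so h₀ = 1.6253 rad = 93.12°.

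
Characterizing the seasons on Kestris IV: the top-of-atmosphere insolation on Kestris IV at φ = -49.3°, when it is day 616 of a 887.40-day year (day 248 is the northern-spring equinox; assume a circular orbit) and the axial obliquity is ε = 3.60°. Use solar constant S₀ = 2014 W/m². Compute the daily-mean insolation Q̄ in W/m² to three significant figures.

Solar longitude: λ_s = 360° × (616 − 248)/887.40 = 149.290°.
sin δ = sin 3.60° × sin 149.290° = 0.03207, so δ = +1.838°.
cos H₀ = −tan(-49.3°) tan(+1.838°) = 0.0373, H₀ = 1.5335 rad.
Bracket: H₀ sin φ sin δ + cos φ cos δ sin H₀ = 1.5335×-0.75813×0.03207 + 0.65210×0.99949×0.99930 = -0.037284 + 0.651311 = 0.614027.
Q̄ = (S₀/π) × [bracket] = (2014/π) × 0.614027 = 393.6 W/m².

Q̄ ≈ 394 W/m²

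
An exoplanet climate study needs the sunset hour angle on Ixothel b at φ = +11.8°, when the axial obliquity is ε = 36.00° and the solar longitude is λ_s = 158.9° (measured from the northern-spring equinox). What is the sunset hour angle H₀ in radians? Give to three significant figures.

H₀ = 1.62 rad

Solar declination: sin δ = sin ε · sin λ_s = sin 36.00° × sin 158.9° = 0.21160, so δ = +12.216°.
cos H₀ = −tan φ · tan δ = −tan(+11.8°) × tan(+12.216°) = -0.0452, so H₀ = 1.6160 rad = 92.59°.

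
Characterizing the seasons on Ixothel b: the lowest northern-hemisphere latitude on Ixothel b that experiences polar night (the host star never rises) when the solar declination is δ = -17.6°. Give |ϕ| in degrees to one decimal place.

|ϕ| = 72.4°

Polar night requires cos h₀ = −tan ϕ tan δ ≥ 1, i.e. tan ϕ tan δ ≤ −1.
The boundary is |tan ϕ| · |tan δ| = 1, so |ϕ| = 90° − |δ| = 90° − 17.6° = 72.4° in the northern hemisphere.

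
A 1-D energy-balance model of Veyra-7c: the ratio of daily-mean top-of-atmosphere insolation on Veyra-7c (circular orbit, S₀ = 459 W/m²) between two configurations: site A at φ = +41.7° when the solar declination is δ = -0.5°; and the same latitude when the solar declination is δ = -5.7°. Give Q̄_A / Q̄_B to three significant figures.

Q̄_A / Q̄_B ≈ 1.15

— Configuration A (φ=+41.7°):
cos H₀ = −tan(+41.7°) tan(-0.500°) = 0.0078, H₀ = 1.5630 rad.
Bracket: H₀ sin φ sin δ + cos φ cos δ sin H₀ = 1.5630×0.66523×-0.00873 + 0.74664×0.99996×0.99997 = -0.009077 + 0.746588 = 0.737511.
Q̄ = (S₀/π) × [bracket] = (459/π) × 0.737511 = 107.75 W/m².
— Configuration B (φ=+41.7°):
cos H₀ = −tan(+41.7°) tan(-5.700°) = 0.0889, H₀ = 1.4817 rad.
Bracket: H₀ sin φ sin δ + cos φ cos δ sin H₀ = 1.4817×0.66523×-0.09932 + 0.74664×0.99506×0.99604 = -0.097897 + 0.740010 = 0.642113.
Q̄ = (S₀/π) × [bracket] = (459/π) × 0.642113 = 93.815 W/m².
Ratio Q̄_A / Q̄_B = 107.75 / 93.815 = 1.149.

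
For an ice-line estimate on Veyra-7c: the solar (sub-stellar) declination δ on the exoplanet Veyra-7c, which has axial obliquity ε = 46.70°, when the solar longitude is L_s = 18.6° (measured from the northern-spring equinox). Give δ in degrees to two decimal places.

sin δ = sin ε · sin L_s = sin 46.70° × sin 18.6° = 0.232130.
δ = arcsin(0.232130) = +13.42°.

δ = +13.42°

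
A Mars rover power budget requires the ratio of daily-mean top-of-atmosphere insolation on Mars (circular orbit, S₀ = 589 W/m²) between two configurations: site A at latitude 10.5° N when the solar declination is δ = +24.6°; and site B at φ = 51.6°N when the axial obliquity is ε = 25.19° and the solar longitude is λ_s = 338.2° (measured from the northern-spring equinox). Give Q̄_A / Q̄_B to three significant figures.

Q̄_A / Q̄_B ≈ 2.36

— Configuration A (φ=+10.5°):
cos H₀ = −tan(+10.5°) tan(+24.600°) = -0.0849, H₀ = 1.6558 rad.
Bracket: H₀ sin φ sin δ + cos φ cos δ sin H₀ = 1.6558×0.18224×0.41628 + 0.98325×0.90924×0.99639 = 0.125614 + 0.890783 = 1.016397.
Q̄ = (S₀/π) × [bracket] = (589/π) × 1.016397 = 190.56 W/m².
— Configuration B (φ=+51.6°):
Solar declination: sin δ = sin ε · sin λ_s = sin 25.19° × sin 338.2° = -0.15806, so δ = -9.094°.
cos H₀ = −tan(+51.6°) tan(-9.094°) = 0.2020, H₀ = 1.3674 rad.
Bracket: H₀ sin φ sin δ + cos φ cos δ sin H₀ = 1.3674×0.78369×-0.15806 + 0.62115×0.98743×0.97939 = -0.169380 + 0.600701 = 0.431321.
Q̄ = (S₀/π) × [bracket] = (589/π) × 0.431321 = 80.866 W/m².
Ratio Q̄_A / Q̄_B = 190.56 / 80.866 = 2.356.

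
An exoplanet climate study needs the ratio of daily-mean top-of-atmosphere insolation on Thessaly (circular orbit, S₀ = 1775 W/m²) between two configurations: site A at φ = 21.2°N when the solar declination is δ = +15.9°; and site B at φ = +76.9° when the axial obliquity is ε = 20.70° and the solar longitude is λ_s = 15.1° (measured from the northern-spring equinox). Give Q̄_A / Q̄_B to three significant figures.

Q̄_A / Q̄_B ≈ 2.75

— Configuration A (φ=+21.2°):
cos H₀ = −tan(+21.2°) tan(+15.900°) = -0.1105, H₀ = 1.6815 rad.
Bracket: H₀ sin φ sin δ + cos φ cos δ sin H₀ = 1.6815×0.36162×0.27396 + 0.93232×0.96174×0.99388 = 0.166585 + 0.891162 = 1.057747.
Q̄ = (S₀/π) × [bracket] = (1775/π) × 1.057747 = 597.63 W/m².
— Configuration B (φ=+76.9°):
Solar declination: sin δ = sin ε · sin λ_s = sin 20.70° × sin 15.1° = 0.09208, so δ = +5.283°.
cos H₀ = −tan(+76.9°) tan(+5.283°) = -0.3974, H₀ = 1.9795 rad.
Bracket: H₀ sin φ sin δ + cos φ cos δ sin H₀ = 1.9795×0.97398×0.09208 + 0.22665×0.99575×0.91765 = 0.177530 + 0.207101 = 0.384631.
Q̄ = (S₀/π) × [bracket] = (1775/π) × 0.384631 = 217.32 W/m².
Ratio Q̄_A / Q̄_B = 597.63 / 217.32 = 2.750.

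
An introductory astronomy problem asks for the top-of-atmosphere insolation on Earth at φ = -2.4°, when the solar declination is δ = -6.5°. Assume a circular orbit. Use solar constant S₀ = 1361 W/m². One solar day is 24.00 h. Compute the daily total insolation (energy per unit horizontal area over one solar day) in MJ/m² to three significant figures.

37.4 MJ/m²

cos H₀ = −tan(-2.4°) tan(-6.500°) = -0.0048, H₀ = 1.5756 rad.
Bracket: H₀ sin φ sin δ + cos φ cos δ sin H₀ = 1.5756×-0.04188×-0.11320 + 0.99912×0.99357×0.99999 = 0.007470 + 0.992686 = 1.000156.
Q̄ = (S₀/π) × [bracket] = (1361/π) × 1.000156 = 433.29 W/m².
Daily total = Q̄ × 24.00 h × 3600 s/h = 433.29 × 24.00 × 3600 / 10⁶ = 37.44 MJ/m².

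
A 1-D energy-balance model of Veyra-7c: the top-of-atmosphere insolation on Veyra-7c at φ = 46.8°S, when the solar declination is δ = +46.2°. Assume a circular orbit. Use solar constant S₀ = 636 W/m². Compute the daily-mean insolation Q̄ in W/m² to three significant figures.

cos H₀ = −tan(-46.8°) tan(+46.200°) = 1.1105 ≥ 1 ⇒ polar night, H₀ = 0 and Q̄ = 0.

Q̄ ≈ 0.00 W/m²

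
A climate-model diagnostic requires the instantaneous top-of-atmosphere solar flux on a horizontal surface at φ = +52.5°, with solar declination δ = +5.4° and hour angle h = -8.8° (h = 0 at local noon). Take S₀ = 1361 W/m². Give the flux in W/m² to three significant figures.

917 W/m²

cos θ_z = sin φ sin δ + cos φ cos δ cos h = 0.074661 + 0.598925 = 0.673586.
Flux = S₀ · cos θ_z = 1361 × 0.673586 = 916.8 W/m².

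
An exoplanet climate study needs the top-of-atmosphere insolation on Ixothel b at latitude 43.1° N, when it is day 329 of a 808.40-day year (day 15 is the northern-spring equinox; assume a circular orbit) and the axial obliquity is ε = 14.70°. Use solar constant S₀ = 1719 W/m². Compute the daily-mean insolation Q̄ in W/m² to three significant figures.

Solar longitude: λ_s = 360° × (329 − 15)/808.40 = 139.832°.
sin δ = sin 14.70° × sin 139.832° = 0.16368, so δ = +9.421°.
cos H₀ = −tan(+43.1°) tan(+9.421°) = -0.1553, H₀ = 1.7267 rad.
Bracket: H₀ sin φ sin δ + cos φ cos δ sin H₀ = 1.7267×0.68327×0.16368 + 0.73016×0.98651×0.98787 = 0.193110 + 0.711573 = 0.904683.
Q̄ = (S₀/π) × [bracket] = (1719/π) × 0.904683 = 495.0 W/m².

Q̄ ≈ 495 W/m²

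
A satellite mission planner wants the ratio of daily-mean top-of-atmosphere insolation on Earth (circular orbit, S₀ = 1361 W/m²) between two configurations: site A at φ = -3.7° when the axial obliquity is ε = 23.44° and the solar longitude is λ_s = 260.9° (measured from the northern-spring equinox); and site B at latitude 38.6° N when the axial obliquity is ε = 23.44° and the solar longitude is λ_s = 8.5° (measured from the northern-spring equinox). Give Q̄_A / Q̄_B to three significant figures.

— Configuration A (φ=-3.7°):
Solar declination: sin δ = sin ε · sin λ_s = sin 23.44° × sin 260.9° = -0.39278, so δ = -23.128°.
cos H₀ = −tan(-3.7°) tan(-23.128°) = -0.0276, H₀ = 1.5984 rad.
Bracket: H₀ sin φ sin δ + cos φ cos δ sin H₀ = 1.5984×-0.06453×-0.39278 + 0.99792×0.91963×0.99962 = 0.040513 + 0.917368 = 0.957881.
Q̄ = (S₀/π) × [bracket] = (1361/π) × 0.957881 = 414.97 W/m².
— Configuration B (φ=+38.6°):
Solar declination: sin δ = sin ε · sin λ_s = sin 23.44° × sin 8.5° = 0.05880, so δ = +3.371°.
cos H₀ = −tan(+38.6°) tan(+3.371°) = -0.0470, H₀ = 1.6178 rad.
Bracket: H₀ sin φ sin δ + cos φ cos δ sin H₀ = 1.6178×0.62388×0.05880 + 0.78152×0.99827×0.99889 = 0.059348 + 0.779302 = 0.838650.
Q̄ = (S₀/π) × [bracket] = (1361/π) × 0.838650 = 363.32 W/m².
Ratio Q̄_A / Q̄_B = 414.97 / 363.32 = 1.142.

Q̄_A / Q̄_B ≈ 1.14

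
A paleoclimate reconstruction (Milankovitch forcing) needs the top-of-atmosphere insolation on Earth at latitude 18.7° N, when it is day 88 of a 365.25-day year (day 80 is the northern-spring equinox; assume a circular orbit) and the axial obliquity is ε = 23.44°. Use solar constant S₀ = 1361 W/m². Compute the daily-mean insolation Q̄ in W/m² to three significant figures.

Solar longitude: λ_s = 360° × (88 − 80)/365.25 = 7.885°.
sin δ = sin 23.44° × sin 7.885° = 0.05457, so δ = +3.128°.
cos H₀ = −tan(+18.7°) tan(+3.128°) = -0.0185, H₀ = 1.5893 rad.
Bracket: H₀ sin φ sin δ + cos φ cos δ sin H₀ = 1.5893×0.32061×0.05457 + 0.94721×0.99851×0.99983 = 0.027806 + 0.945638 = 0.973444.
Q̄ = (S₀/π) × [bracket] = (1361/π) × 0.973444 = 421.7 W/m².

Q̄ ≈ 422 W/m²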